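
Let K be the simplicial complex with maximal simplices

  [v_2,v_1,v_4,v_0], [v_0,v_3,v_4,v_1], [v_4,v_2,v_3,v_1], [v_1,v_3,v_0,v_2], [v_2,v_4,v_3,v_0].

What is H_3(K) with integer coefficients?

H_3 = Z.

Order the vertices as v_0 < v_1 < v_2 < v_3 < v_4. Listing each simplex with vertices in this order, K has dimension 3 with simplices:

  0-simplices (5): [v_0], [v_1], [v_2], [v_3], [v_4]
  1-simplices (10): [v_0,v_1], [v_0,v_2], [v_0,v_3], [v_0,v_4], [v_1,v_2], [v_1,v_3], [v_1,v_4], [v_2,v_3], [v_2,v_4], [v_3,v_4]
  2-simplices (10): [v_0,v_1,v_2], [v_0,v_1,v_3], [v_0,v_1,v_4], [v_0,v_2,v_3], [v_0,v_2,v_4], [v_0,v_3,v_4], [v_1,v_2,v_3], [v_1,v_2,v_4], [v_1,v_3,v_4], [v_2,v_3,v_4]
  3-simplices (5): [v_0,v_1,v_2,v_3], [v_0,v_1,v_2,v_4], [v_0,v_1,v_3,v_4], [v_0,v_2,v_3,v_4], [v_1,v_2,v_3,v_4]

so the chain groups are C_0 ≅ Z^5, C_1 ≅ Z^10, C_2 ≅ Z^10, C_3 ≅ Z^5.

The boundary map ∂_1: C_1 → C_0 sends each edge [p,q] (with p < q) to q − p.
As a 5×10 matrix over Z this has rank 4, with invariant factors (1,1,1,1).

Boundary ∂_2: C_2 → C_1 acts by ∂[p,q,r] = [q,r] − [p,r] + [p,q]. For instance
  ∂[v_0,v_1,v_3] = [v_1,v_3] − [v_0,v_3] + [v_0,v_1],
  ∂[v_2,v_3,v_4] = [v_3,v_4] − [v_2,v_4] + [v_2,v_3].
The resulting 10×10 matrix has rank 6, and its Smith normal form has invariant factors (1,1,1,1,1,1).

∂_3: C_3 → C_2 sends each 3-simplex σ to the alternating sum Σ_i (−1)^i (σ with its i-th vertex removed). For instance
  ∂[v_0,v_1,v_3,v_4] = [v_1,v_3,v_4] − [v_0,v_3,v_4] + [v_0,v_1,v_4] − [v_0,v_1,v_3],
  ∂[v_1,v_2,v_3,v_4] = [v_2,v_3,v_4] − [v_1,v_3,v_4] + [v_1,v_2,v_4] − [v_1,v_2,v_3].
The 10×5 boundary matrix has rank 4 and Smith normal form diag(1,1,1,1).

From H_k ≅ ker(∂_k) / im(∂_{k+1}) we obtain:

  H_3: rank ker ∂_3 − rank ∂_4 = (5 − 4) − 0 = 1, and there is no ∂_4, so H_3 = Z.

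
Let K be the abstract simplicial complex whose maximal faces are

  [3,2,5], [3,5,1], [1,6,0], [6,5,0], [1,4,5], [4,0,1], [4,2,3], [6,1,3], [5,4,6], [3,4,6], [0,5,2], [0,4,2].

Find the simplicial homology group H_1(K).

Take the total order 0 < 1 < 2 < 3 < 4 < 5 < 6 on the vertex set. Then K (dimension 2) consists of the simplices:

  0-simplices (7): [0], [1], [2], [3], [4], [5], [6]
  1-simplices (18): [0,1], [0,2], [0,4], [0,5], [0,6], [1,3], [1,4], [1,5], [1,6], [2,3], [2,4], [2,5], [3,4], [3,5], [3,6], [4,5], [4,6], [5,6]
  2-simplices (12): [0,1,4], [0,1,6], [0,2,4], [0,2,5], [0,5,6], [1,3,5], [1,3,6], [1,4,5], [2,3,4], [2,3,5], [3,4,6], [4,5,6]

giving chain groups C_0 ≅ Z^7, C_1 ≅ Z^18, C_2 ≅ Z^12.

∂_1: C_1 → C_0 sends each edge [p,q] (with p < q) to q − p.
This gives a 7×18 integer matrix of rank 6; reducing to Smith normal form yields diagonal entries (1,1,1,1,1,1).

Boundary ∂_2: C_2 → C_1 sends each 2-simplex [p,q,r] to [q,r] − [p,r] + [p,q]. For instance
  ∂[1,3,6] = [3,6] − [1,6] + [1,3],
  ∂[0,1,6] = [1,6] − [0,6] + [0,1].
The 18×12 boundary matrix has rank 12 and Smith normal form diag(1,1,1,1,1,1,1,1,1,1,1,2).

Now H_k = ker ∂_k / im ∂_{k+1}, so:

  H_1: rank ker ∂_1 − rank ∂_2 = (18 − 6) − 12 = 0, and ∂_2 has invariant factor 2 > 1, so H_1 ≅ Z/2Z.

(K is a triangulation of the real projective plane RP^2.)

H_1 ≅ Z/2Z.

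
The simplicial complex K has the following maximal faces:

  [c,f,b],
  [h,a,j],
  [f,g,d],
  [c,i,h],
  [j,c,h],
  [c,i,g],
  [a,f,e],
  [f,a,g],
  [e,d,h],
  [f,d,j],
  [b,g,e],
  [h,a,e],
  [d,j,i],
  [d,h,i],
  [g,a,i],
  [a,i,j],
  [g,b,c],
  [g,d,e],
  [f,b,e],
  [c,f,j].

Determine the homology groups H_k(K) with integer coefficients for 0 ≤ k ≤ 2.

H_0 ≅ Z,  H_1 ≅ Z ⊕ Z/2Z,  H_2 = 0.

Fix the vertex order a < b < c < d < e < f < g < h < i < j and write every simplex with vertices in increasing order. Then dim K = 2 and the simplices of K are:

  0-simplices (10): a, b, c, d, e, f, g, h, i, j
  1-simplices (30): ae, af, ag, ah, ai, aj, bc, be, bf, bg, cf, cg, ch, ci, cj, de, df, dg, dh, di, dj, ef, eg, eh, fg, fj, gi, hi, hj, ij
  2-simplices (20): aef, aeh, afg, agi, ahj, aij, bcf, bcg, bef, beg, cfj, cgi, chi, chj, deg, deh, dfg, dfj, dhi, dij

giving chain groups C_0 ≅ Z^10, C_1 ≅ Z^30, C_2 ≅ Z^20.

The boundary map ∂_1: C_1 → C_0 maps an edge to its endpoints' difference, ∂[p,q] = q − p. For instance
  ∂df = f − d.
The resulting 10×30 matrix has rank 9, and its Smith normal form has invariant factors (1,1,1,1,1,1,1,1,1).

Boundary ∂_2: C_2 → C_1 sends each 2-simplex [p,q,r] to [q,r] − [p,r] + [p,q]. For instance
  ∂dhi = hi − di + dh,
  ∂dij = ij − dj + di.
The resulting 30×20 matrix has rank 20, and its Smith normal form has invariant factors (1,1,1,1,1,1,1,1,1,1,1,1,1,1,1,1,1,1,1,2).

Reading off H_k = ker ∂_k / im ∂_{k+1}:

  H_0: rank C_0 − rank ∂_1 = 10 − 9 = 1, and the invariant factors of ∂_1 are all 1, so H_0 = Z.
  H_1: rank ker ∂_1 − rank ∂_2 = (30 − 9) − 20 = 1, and ∂_2 has invariant factor 2 > 1, so H_1 = Z ⊕ Z/2Z.
  H_2: rank ker ∂_2 − rank ∂_3 = (20 − 20) − 0 = 0, and there is no ∂_3, so H_2 = 0.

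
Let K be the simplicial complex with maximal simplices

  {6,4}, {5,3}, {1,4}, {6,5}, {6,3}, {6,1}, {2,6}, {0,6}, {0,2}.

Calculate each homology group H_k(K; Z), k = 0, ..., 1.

Fix the vertex order 0 < 1 < 2 < 3 < 4 < 5 < 6 and write every simplex with vertices in increasing order. Then dim K = 1 and the simplices of K are:

  0-simplices (7): [0], [1], [2], [3], [4], [5], [6]
  1-simplices (9): [0,2], [0,6], [1,4], [1,6], [2,6], [3,5], [3,6], [4,6], [5,6]

Hence C_0 ≅ Z^7, C_1 ≅ Z^9.

∂_1: C_1 → C_0 sends each edge [p,q] (with p < q) to q − p.
This gives a 7×9 integer matrix of rank 6; reducing to Smith normal form yields diagonal entries (1,1,1,1,1,1).

From H_k ≅ ker(∂_k) / im(∂_{k+1}) we obtain:

  H_0: rank C_0 − rank ∂_1 = 7 − 6 = 1, and the invariant factors of ∂_1 are all 1, so H_0 = Z.
  H_1: rank ker ∂_1 − rank ∂_2 = (9 − 6) − 0 = 3, and there is no ∂_2, so H_1 = Z^3.

(K is a triangulation of a wedge of 3 circles.)

H_0 ≅ Z,  H_1 ≅ Z^3.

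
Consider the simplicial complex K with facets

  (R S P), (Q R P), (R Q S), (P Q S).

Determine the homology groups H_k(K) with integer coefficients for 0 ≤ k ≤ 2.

We work with the vertex ordering P < Q < R < S. The simplices of K, each written with vertices in increasing order, are:

  0-simplices (4): P, Q, R, S
  1-simplices (6): PQ, PR, PS, QR, QS, RS
  2-simplices (4): PQR, PQS, PRS, QRS

so the chain groups are C_0 ≅ Z^4, C_1 ≅ Z^6, C_2 ≅ Z^4.

Boundary ∂_1: C_1 → C_0 sends each edge [p,q] (with p < q) to q − p.
The resulting 4×6 matrix has rank 3, and its Smith normal form has invariant factors (1,1,1).

∂_2: C_2 → C_1 sends each 2-simplex [p,q,r] to [q,r] − [p,r] + [p,q]. For instance
  ∂PRS = RS − PS + PR,
  ∂QRS = RS − QS + QR.
This gives a 6×4 integer matrix of rank 3; reducing to Smith normal form yields diagonal entries (1,1,1).

Computing H_k = (kernel of ∂_k) / (image of ∂_{k+1}):

  H_0: rank C_0 − rank ∂_1 = 4 − 3 = 1, and the invariant factors of ∂_1 are all 1, so H_0 = Z.
  H_1: rank ker ∂_1 − rank ∂_2 = (6 − 3) − 3 = 0, and the invariant factors of ∂_2 are all 1, so H_1 = 0.
  H_2: rank ker ∂_2 − rank ∂_3 = (4 − 3) − 0 = 1, and there is no ∂_3, so H_2 = Z.

(K is a triangulation of the 2-sphere S^2.)

H_0 ≅ Z,  H_1 = 0,  H_2 ≅ Z.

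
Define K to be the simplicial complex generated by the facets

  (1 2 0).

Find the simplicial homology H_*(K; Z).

Order the vertices as 0 < 1 < 2. Listing each simplex with vertices in this order, K has dimension 2 with simplices:

  0-simplices (3): [0], [1], [2]
  1-simplices (3): [0,1], [0,2], [1,2]
  2-simplices (1): [0,1,2]

so the chain groups are C_0 ≅ Z^3, C_1 ≅ Z^3, C_2 ≅ Z^1.

The boundary map ∂_1: C_1 → C_0 sends each edge [p,q] (with p < q) to q − p.
As a 3×3 matrix over Z this has rank 2, with invariant factors (1,1).

∂_2: C_2 → C_1 maps a triangle to the signed sum of its edges. For instance
  ∂[0,1,2] = [1,2] − [0,2] + [0,1].
The 3×1 boundary matrix has rank 1 and Smith normal form diag(1).

Reading off H_k = ker ∂_k / im ∂_{k+1}:

  H_0: rank C_0 − rank ∂_1 = 3 − 2 = 1, and the invariant factors of ∂_1 are all 1, so H_0 ≅ Z.
  H_1: rank ker ∂_1 − rank ∂_2 = (3 − 2) − 1 = 0, and the invariant factors of ∂_2 are all 1, so H_1 ≅ 0.
  H_2: rank ker ∂_2 − rank ∂_3 = (1 − 1) − 0 = 0, and there is no ∂_3, so H_2 ≅ 0.

As a check, the Euler characteristic is 3 − 3 + 1 = 1, which agrees with 1 − 0 + 0 = 1.
(K is a triangulation of the 2-simplex.)

H_0 ≅ Z,  H_1 = 0,  H_2 = 0.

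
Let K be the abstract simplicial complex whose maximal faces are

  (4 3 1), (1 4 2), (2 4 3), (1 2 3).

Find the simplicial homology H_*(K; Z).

Fix the vertex order 1 < 2 < 3 < 4 and write every simplex with vertices in increasing order. Then dim K = 2 and the simplices of K are:

  0-simplices (4): [1], [2], [3], [4]
  1-simplices (6): [1,2], [1,3], [1,4], [2,3], [2,4], [3,4]
  2-simplices (4): [1,2,3], [1,2,4], [1,3,4], [2,3,4]

giving chain groups C_0 ≅ Z^4, C_1 ≅ Z^6, C_2 ≅ Z^4.

The boundary map ∂_1: C_1 → C_0 maps an edge to its endpoints' difference, ∂[p,q] = q − p. For instance
  ∂[2,3] = [3] − [2].
The resulting 4×6 matrix has rank 3, and its Smith normal form has invariant factors (1,1,1).

The boundary map ∂_2: C_2 → C_1 sends each 2-simplex [p,q,r] to [q,r] − [p,r] + [p,q]. For instance
  ∂[1,2,4] = [2,4] − [1,4] + [1,2],
  ∂[2,3,4] = [3,4] − [2,4] + [2,3].
The resulting 6×4 matrix has rank 3, and its Smith normal form has invariant factors (1,1,1).

Computing H_k = (kernel of ∂_k) / (image of ∂_{k+1}):

  H_0: rank C_0 − rank ∂_1 = 4 − 3 = 1, and the invariant factors of ∂_1 are all 1, so H_0 ≅ Z.
  H_1: rank ker ∂_1 − rank ∂_2 = (6 − 3) − 3 = 0, and the invariant factors of ∂_2 are all 1, so H_1 ≅ 0.
  H_2: rank ker ∂_2 − rank ∂_3 = (4 − 3) − 0 = 1, and there is no ∂_3, so H_2 ≅ Z.

(K is a triangulation of the 2-sphere S^2.)

H_0 = Z,  H_1 = 0,  H_2 = Z.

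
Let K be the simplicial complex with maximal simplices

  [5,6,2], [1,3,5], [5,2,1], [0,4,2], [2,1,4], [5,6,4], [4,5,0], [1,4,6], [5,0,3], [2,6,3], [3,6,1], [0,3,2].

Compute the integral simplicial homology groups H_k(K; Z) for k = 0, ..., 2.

Take the total order 0 < 1 < 2 < 3 < 4 < 5 < 6 on the vertex set. Then K (dimension 2) consists of the simplices:

  0-simplices (7): [0], [1], [2], [3], [4], [5], [6]
  1-simplices (18): [0,2], [0,3], [0,4], [0,5], [1,2], [1,3], [1,4], [1,5], [1,6], [2,3], [2,4], [2,5], [2,6], [3,5], [3,6], [4,5], [4,6], [5,6]
  2-simplices (12): [0,2,3], [0,2,4], [0,3,5], [0,4,5], [1,2,4], [1,2,5], [1,3,5], [1,3,6], [1,4,6], [2,3,6], [2,5,6], [4,5,6]

Hence C_0 ≅ Z^7, C_1 ≅ Z^18, C_2 ≅ Z^12.

Boundary ∂_1: C_1 → C_0 maps an edge to its endpoints' difference, ∂[p,q] = q − p. For instance
  ∂[0,4] = [4] − [0].
The 7×18 boundary matrix has rank 6 and Smith normal form diag(1,1,1,1,1,1).

Boundary ∂_2: C_2 → C_1 maps a triangle to the signed sum of its edges. For instance
  ∂[1,3,6] = [3,6] − [1,6] + [1,3],
  ∂[0,3,5] = [3,5] − [0,5] + [0,3].
The 18×12 boundary matrix has rank 12 and Smith normal form diag(1,1,1,1,1,1,1,1,1,1,1,2).

Computing H_k = (kernel of ∂_k) / (image of ∂_{k+1}):

  H_0: rank C_0 − rank ∂_1 = 7 − 6 = 1, and the invariant factors of ∂_1 are all 1, so H_0 = Z.
  H_1: rank ker ∂_1 − rank ∂_2 = (18 − 6) − 12 = 0, and ∂_2 has invariant factor 2 > 1, so H_1 = Z/2Z.
  H_2: rank ker ∂_2 − rank ∂_3 = (12 − 12) − 0 = 0, and there is no ∂_3, so H_2 = 0.

H_0 ≅ Z,  H_1 ≅ Z/2Z,  H_2 = 0.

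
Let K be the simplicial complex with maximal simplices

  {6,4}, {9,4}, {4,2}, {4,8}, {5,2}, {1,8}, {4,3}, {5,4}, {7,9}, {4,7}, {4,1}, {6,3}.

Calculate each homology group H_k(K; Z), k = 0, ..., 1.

We work with the vertex ordering 1 < 2 < 3 < 4 < 5 < 6 < 7 < 8 < 9. The simplices of K, each written with vertices in increasing order, are:

  0-simplices (9): [1], [2], [3], [4], [5], [6], [7], [8], [9]
  1-simplices (12): [1,4], [1,8], [2,4], [2,5], [3,4], [3,6], [4,5], [4,6], [4,7], [4,8], [4,9], [7,9]

Hence C_0 ≅ Z^9, C_1 ≅ Z^12.

The boundary map ∂_1: C_1 → C_0 sends each edge [p,q] (with p < q) to q − p. For instance
  ∂[3,4] = [4] − [3].
The 9×12 boundary matrix has rank 8 and Smith normal form diag(1,1,1,1,1,1,1,1).

From H_k ≅ ker(∂_k) / im(∂_{k+1}) we obtain:

  H_0: rank C_0 − rank ∂_1 = 9 − 8 = 1, and the invariant factors of ∂_1 are all 1, so H_0 = Z.
  H_1: rank ker ∂_1 − rank ∂_2 = (12 − 8) − 0 = 4, and there is no ∂_2, so H_1 = Z^4.

As a check, the Euler characteristic is 9 − 12 = -3, which agrees with 1 − 4 = -3.
(K is a triangulation of a wedge of 4 circles.)

H_0 ≅ Z,  H_1 ≅ Z^4.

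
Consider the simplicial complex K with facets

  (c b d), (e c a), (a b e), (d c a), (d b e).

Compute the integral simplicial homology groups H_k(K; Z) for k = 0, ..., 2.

H_0 ≅ Z,  H_1 ≅ Z,  H_2 = 0.

Fix the vertex order a < b < c < d < e and write every simplex with vertices in increasing order. Then dim K = 2 and the simplices of K are:

  0-simplices (5): a, b, c, d, e
  1-simplices (10): ab, ac, ad, ae, bc, bd, be, cd, ce, de
  2-simplices (5): abe, acd, ace, bcd, bde

Hence C_0 ≅ Z^5, C_1 ≅ Z^10, C_2 ≅ Z^5.

The boundary map ∂_1: C_1 → C_0 sends each edge [p,q] (with p < q) to q − p. For instance
  ∂ce = e − c.
The 5×10 boundary matrix has rank 4 and Smith normal form diag(1,1,1,1).

∂_2: C_2 → C_1 sends each 2-simplex [p,q,r] to [q,r] − [p,r] + [p,q]. For instance
  ∂bcd = cd − bd + bc,
  ∂bde = de − be + bd.
This gives a 10×5 integer matrix of rank 5; reducing to Smith normal form yields diagonal entries (1,1,1,1,1).

Now H_k = ker ∂_k / im ∂_{k+1}, so:

  H_0: rank C_0 − rank ∂_1 = 5 − 4 = 1, and the invariant factors of ∂_1 are all 1, so H_0 ≅ Z.
  H_1: rank ker ∂_1 − rank ∂_2 = (10 − 4) − 5 = 1, and the invariant factors of ∂_2 are all 1, so H_1 ≅ Z.
  H_2: rank ker ∂_2 − rank ∂_3 = (5 − 5) − 0 = 0, and there is no ∂_3, so H_2 ≅ 0.

(K is a triangulation of the Möbius band.)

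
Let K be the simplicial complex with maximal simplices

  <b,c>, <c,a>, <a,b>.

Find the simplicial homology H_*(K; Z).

H_0 ≅ Z,  H_1 ≅ Z.

Take the total order a < b < c on the vertex set. Then K (dimension 1) consists of the simplices:

  0-simplices (3): a, b, c
  1-simplices (3): ab, ac, bc

so the chain groups are C_0 ≅ Z^3, C_1 ≅ Z^3.

Boundary ∂_1: C_1 → C_0 maps an edge to its endpoints' difference, ∂[p,q] = q − p. For instance
  ∂ab = b − a.
This gives a 3×3 integer matrix of rank 2; reducing to Smith normal form yields diagonal entries (1,1).

Reading off H_k = ker ∂_k / im ∂_{k+1}:

  H_0: rank C_0 − rank ∂_1 = 3 − 2 = 1, and the invariant factors of ∂_1 are all 1, so H_0 = Z.
  H_1: rank ker ∂_1 − rank ∂_2 = (3 − 2) − 0 = 1, and there is no ∂_2, so H_1 = Z.

As a check, the Euler characteristic is 3 − 3 = 0, which agrees with 1 − 1 = 0.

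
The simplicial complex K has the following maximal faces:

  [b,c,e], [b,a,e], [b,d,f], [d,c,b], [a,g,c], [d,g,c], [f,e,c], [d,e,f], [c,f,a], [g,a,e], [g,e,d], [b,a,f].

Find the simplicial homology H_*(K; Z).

Order the vertices as a < b < c < d < e < f < g. Listing each simplex with vertices in this order, K has dimension 2 with simplices:

  0-simplices (7): a, b, c, d, e, f, g
  1-simplices (18): ab, ac, ae, af, ag, bc, bd, be, bf, cd, ce, cf, cg, de, df, dg, ef, eg
  2-simplices (12): abe, abf, acf, acg, aeg, bcd, bce, bdf, cdg, cef, def, deg

so the chain groups are C_0 ≅ Z^7, C_1 ≅ Z^18, C_2 ≅ Z^12.

The boundary map ∂_1: C_1 → C_0 maps an edge to its endpoints' difference, ∂[p,q] = q − p. For instance
  ∂be = e − b.
The 7×18 boundary matrix has rank 6 and Smith normal form diag(1,1,1,1,1,1).

The boundary map ∂_2: C_2 → C_1 sends each 2-simplex [p,q,r] to [q,r] − [p,r] + [p,q]. For instance
  ∂cdg = dg − cg + cd,
  ∂acg = cg − ag + ac.
As a 18×12 matrix over Z this has rank 12, with invariant factors (1,1,1,1,1,1,1,1,1,1,1,2).

Now H_k = ker ∂_k / im ∂_{k+1}, so:

  H_0: rank C_0 − rank ∂_1 = 7 − 6 = 1, and the invariant factors of ∂_1 are all 1, so H_0 = Z.
  H_1: rank ker ∂_1 − rank ∂_2 = (18 − 6) − 12 = 0, and ∂_2 has invariant factor 2 > 1, so H_1 = Z/2.
  H_2: rank ker ∂_2 − rank ∂_3 = (12 − 12) − 0 = 0, and there is no ∂_3, so H_2 = 0.

H_0 = Z,  H_1 = Z/2,  H_2 = 0.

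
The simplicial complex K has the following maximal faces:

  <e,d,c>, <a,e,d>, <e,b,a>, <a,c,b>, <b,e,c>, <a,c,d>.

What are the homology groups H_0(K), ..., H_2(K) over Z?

H_0 ≅ Z,  H_1 = 0,  H_2 ≅ Z.

Order the vertices as a < b < c < d < e. Listing each simplex with vertices in this order, K has dimension 2 with simplices:

  0-simplices (5): a, b, c, d, e
  1-simplices (9): ab, ac, ad, ae, bc, be, cd, ce, de
  2-simplices (6): abc, abe, acd, ade, bce, cde

so the chain groups are C_0 ≅ Z^5, C_1 ≅ Z^9, C_2 ≅ Z^6.

The boundary map ∂_1: C_1 → C_0 is given by ∂[p,q] = [q] − [p]. For instance
  ∂ad = d − a.
This gives a 5×9 integer matrix of rank 4; reducing to Smith normal form yields diagonal entries (1,1,1,1).

∂_2: C_2 → C_1 sends each 2-simplex [p,q,r] to [q,r] − [p,r] + [p,q]. For instance
  ∂abc = bc − ac + ab,
  ∂abe = be − ae + ab.
This gives a 9×6 integer matrix of rank 5; reducing to Smith normal form yields diagonal entries (1,1,1,1,1).

Computing H_k = (kernel of ∂_k) / (image of ∂_{k+1}):

  H_0: rank C_0 − rank ∂_1 = 5 − 4 = 1, and the invariant factors of ∂_1 are all 1, so H_0 = Z.
  H_1: rank ker ∂_1 − rank ∂_2 = (9 − 4) − 5 = 0, and the invariant factors of ∂_2 are all 1, so H_1 = 0.
  H_2: rank ker ∂_2 − rank ∂_3 = (6 − 5) − 0 = 1, and there is no ∂_3, so H_2 = Z.

As a check, the Euler characteristic is 5 − 9 + 6 = 2, which agrees with 1 − 0 + 1 = 2.
(K is a triangulation of the 2-sphere S^2.)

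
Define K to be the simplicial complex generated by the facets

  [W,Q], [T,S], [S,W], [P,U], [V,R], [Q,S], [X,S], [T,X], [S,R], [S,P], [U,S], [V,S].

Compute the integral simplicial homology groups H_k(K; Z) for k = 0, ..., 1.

H_0 ≅ Z,  H_1 ≅ Z^4.

Take the total order P < Q < R < S < T < U < V < W < X on the vertex set. Then K (dimension 1) consists of the simplices:

  0-simplices (9): P, Q, R, S, T, U, V, W, X
  1-simplices (12): PS, PU, QS, QW, RS, RV, ST, SU, SV, SW, SX, TX

giving chain groups C_0 ≅ Z^9, C_1 ≅ Z^12.

Boundary ∂_1: C_1 → C_0 sends each edge [p,q] (with p < q) to q − p. For instance
  ∂QW = W − Q.
This gives a 9×12 integer matrix of rank 8; reducing to Smith normal form yields diagonal entries (1,1,1,1,1,1,1,1).

Computing H_k = (kernel of ∂_k) / (image of ∂_{k+1}):

  H_0: rank C_0 − rank ∂_1 = 9 − 8 = 1, and the invariant factors of ∂_1 are all 1, so H_0 = Z.
  H_1: rank ker ∂_1 − rank ∂_2 = (12 − 8) − 0 = 4, and there is no ∂_2, so H_1 = Z^4.

As a check, the Euler characteristic is 9 − 12 = -3, which agrees with 1 − 4 = -3.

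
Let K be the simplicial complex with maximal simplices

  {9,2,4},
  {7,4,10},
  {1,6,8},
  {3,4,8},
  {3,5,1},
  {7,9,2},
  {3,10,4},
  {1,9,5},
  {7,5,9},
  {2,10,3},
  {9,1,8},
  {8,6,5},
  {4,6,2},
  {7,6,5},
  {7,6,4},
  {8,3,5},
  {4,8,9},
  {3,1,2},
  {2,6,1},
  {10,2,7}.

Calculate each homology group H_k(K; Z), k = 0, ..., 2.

H_0 ≅ Z,  H_1 ≅ Z × Z/2,  H_2 = 0.

K has 10 vertices, 30 edges, 20 triangles.
rank ∂_0 = 0, rank ∂_1 = 9 ⇒ b_0 = 10 − 0 − 9 = 1; all invariant factors of ∂_1 are 1 so no torsion. So H_0 = Z.
rank ∂_1 = 9, rank ∂_2 = 20 ⇒ b_1 = 30 − 9 − 20 = 1; ∂_2 has invariant factor(s) [2] giving torsion. So H_1 = Z × Z/2.
rank ∂_2 = 20, rank ∂_3 = 0 ⇒ b_2 = 20 − 20 − 0 = 0. So H_2 = 0.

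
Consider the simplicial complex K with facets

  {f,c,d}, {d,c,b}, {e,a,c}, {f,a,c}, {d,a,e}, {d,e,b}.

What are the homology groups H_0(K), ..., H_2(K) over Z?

Order the vertices as a < b < c < d < e < f. Listing each simplex with vertices in this order, K has dimension 2 with simplices:

  0-simplices (6): a, b, c, d, e, f
  1-simplices (12): ac, ad, ae, af, bc, bd, be, cd, ce, cf, de, df
  2-simplices (6): ace, acf, ade, bcd, bde, cdf

giving chain groups C_0 ≅ Z^6, C_1 ≅ Z^12, C_2 ≅ Z^6.

Boundary ∂_1: C_1 → C_0 is given by ∂[p,q] = [q] − [p].
The resulting 6×12 matrix has rank 5, and its Smith normal form has invariant factors (1,1,1,1,1).

∂_2: C_2 → C_1 acts by ∂[p,q,r] = [q,r] − [p,r] + [p,q]. For instance
  ∂bde = de − be + bd,
  ∂ade = de − ae + ad.
This gives a 12×6 integer matrix of rank 6; reducing to Smith normal form yields diagonal entries (1,1,1,1,1,1).

Reading off H_k = ker ∂_k / im ∂_{k+1}:

  H_0: rank C_0 − rank ∂_1 = 6 − 5 = 1, and the invariant factors of ∂_1 are all 1, so H_0 = Z.
  H_1: rank ker ∂_1 − rank ∂_2 = (12 − 5) − 6 = 1, and the invariant factors of ∂_2 are all 1, so H_1 = Z.
  H_2: rank ker ∂_2 − rank ∂_3 = (6 − 6) − 0 = 0, and there is no ∂_3, so H_2 = 0.

H_0 ≅ Z,  H_1 ≅ Z,  H_2 = 0.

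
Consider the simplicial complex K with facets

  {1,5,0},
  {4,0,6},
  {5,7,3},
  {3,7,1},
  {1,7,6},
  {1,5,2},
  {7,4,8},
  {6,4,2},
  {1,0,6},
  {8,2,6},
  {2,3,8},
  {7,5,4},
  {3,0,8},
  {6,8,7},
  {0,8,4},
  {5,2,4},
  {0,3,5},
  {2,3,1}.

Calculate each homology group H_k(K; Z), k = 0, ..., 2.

H_0 = Z,  H_1 = Z × Z/2,  H_2 = 0.

We work with the vertex ordering 0 < 1 < 2 < 3 < 4 < 5 < 6 < 7 < 8. The simplices of K, each written with vertices in increasing order, are:

  0-simplices (9): [0], [1], [2], [3], [4], [5], [6], [7], [8]
  1-simplices (27): (27 of them)
  2-simplices (18): [0,1,5], [0,1,6], [0,3,5], [0,3,8], [0,4,6], [0,4,8], [1,2,3], [1,2,5], [1,3,7], [1,6,7], [2,3,8], [2,4,5], [2,4,6], [2,6,8], [3,5,7], [4,5,7], [4,7,8], [6,7,8]

Hence C_0 ≅ Z^9, C_1 ≅ Z^27, C_2 ≅ Z^18.

Boundary ∂_1: C_1 → C_0 is given by ∂[p,q] = [q] − [p].
This gives a 9×27 integer matrix of rank 8; reducing to Smith normal form yields diagonal entries (1,1,1,1,1,1,1,1).

The boundary map ∂_2: C_2 → C_1 acts by ∂[p,q,r] = [q,r] − [p,r] + [p,q]. For instance
  ∂[0,1,6] = [1,6] − [0,6] + [0,1],
  ∂[4,5,7] = [5,7] − [4,7] + [4,5].
The 27×18 boundary matrix has rank 18 and Smith normal form diag(1,1,1,1,1,1,1,1,1,1,1,1,1,1,1,1,1,2).

From H_k ≅ ker(∂_k) / im(∂_{k+1}) we obtain:

  H_0: rank C_0 − rank ∂_1 = 9 − 8 = 1, and the invariant factors of ∂_1 are all 1, so H_0 = Z.
  H_1: rank ker ∂_1 − rank ∂_2 = (27 − 8) − 18 = 1, and ∂_2 has invariant factor 2 > 1, so H_1 = Z × Z/2.
  H_2: rank ker ∂_2 − rank ∂_3 = (18 − 18) − 0 = 0, and there is no ∂_3, so H_2 = 0.

(K is a triangulation of the Klein bottle.)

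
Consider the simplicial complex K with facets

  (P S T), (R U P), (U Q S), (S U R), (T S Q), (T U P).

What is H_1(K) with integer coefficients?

Take the total order P < Q < R < S < T < U on the vertex set. Then K (dimension 2) consists of the simplices:

  0-simplices (6): P, Q, R, S, T, U
  1-simplices (12): PR, PS, PT, PU, QS, QT, QU, RS, RU, ST, SU, TU
  2-simplices (6): PRU, PST, PTU, QST, QSU, RSU

giving chain groups C_0 ≅ Z^6, C_1 ≅ Z^12, C_2 ≅ Z^6.

The boundary map ∂_1: C_1 → C_0 maps an edge to its endpoints' difference, ∂[p,q] = q − p. For instance
  ∂RU = U − R.
As a 6×12 matrix over Z this has rank 5, with invariant factors (1,1,1,1,1).

The boundary map ∂_2: C_2 → C_1 maps a triangle to the signed sum of its edges. For instance
  ∂QST = ST − QT + QS,
  ∂PTU = TU − PU + PT.
This gives a 12×6 integer matrix of rank 6; reducing to Smith normal form yields diagonal entries (1,1,1,1,1,1).

Now H_k = ker ∂_k / im ∂_{k+1}, so:

  H_1: rank ker ∂_1 − rank ∂_2 = (12 − 5) − 6 = 1, and the invariant factors of ∂_2 are all 1, so H_1 = Z.

H_1 = Z.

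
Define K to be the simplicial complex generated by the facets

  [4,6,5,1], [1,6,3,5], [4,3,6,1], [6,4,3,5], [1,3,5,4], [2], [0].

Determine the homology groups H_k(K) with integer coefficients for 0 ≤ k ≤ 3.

H_0 = Z^3,  H_1 = 0,  H_2 = 0,  H_3 = Z.

K has 7 vertices, 10 edges, 10 triangles, 5 3-simplices.
rank ∂_0 = 0, rank ∂_1 = 4 ⇒ b_0 = 7 − 0 − 4 = 3; all invariant factors of ∂_1 are 1 so no torsion. So H_0 ≅ Z^3.
rank ∂_1 = 4, rank ∂_2 = 6 ⇒ b_1 = 10 − 4 − 6 = 0; all invariant factors of ∂_2 are 1 so no torsion. So H_1 ≅ 0.
rank ∂_2 = 6, rank ∂_3 = 4 ⇒ b_2 = 10 − 6 − 4 = 0; all invariant factors of ∂_3 are 1 so no torsion. So H_2 ≅ 0.
rank ∂_3 = 4, rank ∂_4 = 0 ⇒ b_3 = 5 − 4 − 0 = 1. So H_3 ≅ Z.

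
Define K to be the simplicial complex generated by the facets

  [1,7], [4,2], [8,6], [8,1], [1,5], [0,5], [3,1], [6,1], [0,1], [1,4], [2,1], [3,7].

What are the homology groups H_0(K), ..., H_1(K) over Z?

K has 9 vertices, 12 edges.
rank ∂_0 = 0, rank ∂_1 = 8 ⇒ b_0 = 9 − 0 − 8 = 1; all invariant factors of ∂_1 are 1 so no torsion. So H_0 = Z.
rank ∂_1 = 8, rank ∂_2 = 0 ⇒ b_1 = 12 − 8 − 0 = 4. So H_1 = Z^4.

H_0 = Z,  H_1 = Z^4.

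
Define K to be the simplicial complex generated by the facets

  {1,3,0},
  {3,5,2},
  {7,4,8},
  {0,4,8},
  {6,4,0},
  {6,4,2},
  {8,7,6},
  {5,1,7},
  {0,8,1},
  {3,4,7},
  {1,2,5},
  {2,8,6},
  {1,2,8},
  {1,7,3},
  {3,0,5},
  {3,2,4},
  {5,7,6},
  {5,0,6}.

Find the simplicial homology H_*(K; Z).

Order the vertices as 0 < 1 < 2 < 3 < 4 < 5 < 6 < 7 < 8. Listing each simplex with vertices in this order, K has dimension 2 with simplices:

  0-simplices (9): [0], [1], [2], [3], [4], [5], [6], [7], [8]
  1-simplices (27): (27 of them)
  2-simplices (18): [0,1,3], [0,1,8], [0,3,5], [0,4,6], [0,4,8], [0,5,6], [1,2,5], [1,2,8], [1,3,7], [1,5,7], [2,3,4], [2,3,5], [2,4,6], [2,6,8], [3,4,7], [4,7,8], [5,6,7], [6,7,8]

Hence C_0 ≅ Z^9, C_1 ≅ Z^27, C_2 ≅ Z^18.

∂_1: C_1 → C_0 sends each edge [p,q] (with p < q) to q − p.
The resulting 9×27 matrix has rank 8, and its Smith normal form has invariant factors (1,1,1,1,1,1,1,1).

Boundary ∂_2: C_2 → C_1 acts by ∂[p,q,r] = [q,r] − [p,r] + [p,q]. For instance
  ∂[0,3,5] = [3,5] − [0,5] + [0,3],
  ∂[2,6,8] = [6,8] − [2,8] + [2,6].
This gives a 27×18 integer matrix of rank 18; reducing to Smith normal form yields diagonal entries (1,1,1,1,1,1,1,1,1,1,1,1,1,1,1,1,1,2).

Now H_k = ker ∂_k / im ∂_{k+1}, so:

  H_0: rank C_0 − rank ∂_1 = 9 − 8 = 1, and the invariant factors of ∂_1 are all 1, so H_0 = Z.
  H_1: rank ker ∂_1 − rank ∂_2 = (27 − 8) − 18 = 1, and ∂_2 has invariant factor 2 > 1, so H_1 = Z ⊕ Z_2.
  H_2: rank ker ∂_2 − rank ∂_3 = (18 − 18) − 0 = 0, and there is no ∂_3, so H_2 = 0.

H_0 ≅ Z,  H_1 ≅ Z ⊕ Z_2,  H_2 = 0.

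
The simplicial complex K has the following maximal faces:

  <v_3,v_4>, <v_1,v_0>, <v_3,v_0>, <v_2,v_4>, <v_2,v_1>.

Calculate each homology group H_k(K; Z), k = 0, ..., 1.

Take the total order v_0 < v_1 < v_2 < v_3 < v_4 on the vertex set. Then K (dimension 1) consists of the simplices:

  0-simplices (5): [v_0], [v_1], [v_2], [v_3], [v_4]
  1-simplices (5): [v_0,v_1], [v_0,v_3], [v_1,v_2], [v_2,v_4], [v_3,v_4]

Hence C_0 ≅ Z^5, C_1 ≅ Z^5.

The boundary map ∂_1: C_1 → C_0 maps an edge to its endpoints' difference, ∂[p,q] = q − p.
The resulting 5×5 matrix has rank 4, and its Smith normal form has invariant factors (1,1,1,1).

Computing H_k = (kernel of ∂_k) / (image of ∂_{k+1}):

  H_0: rank C_0 − rank ∂_1 = 5 − 4 = 1, and the invariant factors of ∂_1 are all 1, so H_0 ≅ Z.
  H_1: rank ker ∂_1 − rank ∂_2 = (5 − 4) − 0 = 1, and there is no ∂_2, so H_1 ≅ Z.

As a check, the Euler characteristic is 5 − 5 = 0, which agrees with 1 − 1 = 0.

H_0 ≅ Z,  H_1 ≅ Z.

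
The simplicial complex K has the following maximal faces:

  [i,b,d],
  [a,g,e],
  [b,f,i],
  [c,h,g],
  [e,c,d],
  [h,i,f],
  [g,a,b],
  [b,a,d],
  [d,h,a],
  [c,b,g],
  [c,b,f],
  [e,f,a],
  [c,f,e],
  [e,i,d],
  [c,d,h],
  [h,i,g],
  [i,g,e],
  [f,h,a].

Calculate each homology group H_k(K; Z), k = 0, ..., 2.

We work with the vertex ordering a < b < c < d < e < f < g < h < i. The simplices of K, each written with vertices in increasing order, are:

  0-simplices (9): a, b, c, d, e, f, g, h, i
  1-simplices (27): ab, ad, ae, af, ag, ah, bc, bd, bf, bg, bi, cd, ce, cf, cg, ch, de, dh, di, ef, eg, ei, fh, fi, gh, gi, hi
  2-simplices (18): abd, abg, adh, aef, aeg, afh, bcf, bcg, bdi, bfi, cde, cdh, cef, cgh, dei, egi, fhi, ghi

so the chain groups are C_0 ≅ Z^9, C_1 ≅ Z^27, C_2 ≅ Z^18.

∂_1: C_1 → C_0 maps an edge to its endpoints' difference, ∂[p,q] = q − p.
The 9×27 boundary matrix has rank 8 and Smith normal form diag(1,1,1,1,1,1,1,1).

∂_2: C_2 → C_1 sends each 2-simplex [p,q,r] to [q,r] − [p,r] + [p,q]. For instance
  ∂egi = gi − ei + eg,
  ∂bfi = fi − bi + bf.
As a 27×18 matrix over Z this has rank 17, with invariant factors (1,1,1,1,1,1,1,1,1,1,1,1,1,1,1,1,1).

From H_k ≅ ker(∂_k) / im(∂_{k+1}) we obtain:

  H_0: rank C_0 − rank ∂_1 = 9 − 8 = 1, and the invariant factors of ∂_1 are all 1, so H_0 ≅ Z.
  H_1: rank ker ∂_1 − rank ∂_2 = (27 − 8) − 17 = 2, and the invariant factors of ∂_2 are all 1, so H_1 ≅ Z^2.
  H_2: rank ker ∂_2 − rank ∂_3 = (18 − 17) − 0 = 1, and there is no ∂_3, so H_2 ≅ Z.

As a check, the Euler characteristic is 9 − 27 + 18 = 0, which agrees with 1 − 2 + 1 = 0.

H_0 = Z,  H_1 = Z^2,  H_2 = Z.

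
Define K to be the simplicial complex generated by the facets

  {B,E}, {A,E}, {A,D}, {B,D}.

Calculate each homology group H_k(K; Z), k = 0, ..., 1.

We work with the vertex ordering A < B < D < E. The simplices of K, each written with vertices in increasing order, are:

  0-simplices (4): A, B, D, E
  1-simplices (4): AD, AE, BD, BE

so the chain groups are C_0 ≅ Z^4, C_1 ≅ Z^4.

Boundary ∂_1: C_1 → C_0 maps an edge to its endpoints' difference, ∂[p,q] = q − p.
As a 4×4 matrix over Z this has rank 3, with invariant factors (1,1,1).

Reading off H_k = ker ∂_k / im ∂_{k+1}:

  H_0: rank C_0 − rank ∂_1 = 4 − 3 = 1, and the invariant factors of ∂_1 are all 1, so H_0 ≅ Z.
  H_1: rank ker ∂_1 − rank ∂_2 = (4 − 3) − 0 = 1, and there is no ∂_2, so H_1 ≅ Z.

H_0 ≅ Z,  H_1 ≅ Z.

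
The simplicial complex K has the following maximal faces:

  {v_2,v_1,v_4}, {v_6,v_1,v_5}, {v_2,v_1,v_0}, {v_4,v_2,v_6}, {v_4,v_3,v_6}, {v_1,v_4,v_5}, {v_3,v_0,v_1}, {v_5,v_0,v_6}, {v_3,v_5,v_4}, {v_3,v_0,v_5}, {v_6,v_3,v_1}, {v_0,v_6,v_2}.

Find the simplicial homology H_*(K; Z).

H_0 ≅ Z,  H_1 ≅ Z/2,  H_2 = 0.

Order the vertices as v_0 < v_1 < v_2 < v_3 < v_4 < v_5 < v_6. Listing each simplex with vertices in this order, K has dimension 2 with simplices:

  0-simplices (7): [v_0], [v_1], [v_2], [v_3], [v_4], [v_5], [v_6]
  1-simplices (18): (18 of them)
  2-simplices (12): (12 of them)

Hence C_0 ≅ Z^7, C_1 ≅ Z^18, C_2 ≅ Z^12.

Boundary ∂_1: C_1 → C_0 is given by ∂[p,q] = [q] − [p]. For instance
  ∂[v_3,v_4] = [v_4] − [v_3].
This gives a 7×18 integer matrix of rank 6; reducing to Smith normal form yields diagonal entries (1,1,1,1,1,1).

Boundary ∂_2: C_2 → C_1 acts by ∂[p,q,r] = [q,r] − [p,r] + [p,q]. For instance
  ∂[v_2,v_4,v_6] = [v_4,v_6] − [v_2,v_6] + [v_2,v_4],
  ∂[v_0,v_1,v_2] = [v_1,v_2] − [v_0,v_2] + [v_0,v_1].
The resulting 18×12 matrix has rank 12, and its Smith normal form has invariant factors (1,1,1,1,1,1,1,1,1,1,1,2).

Now H_k = ker ∂_k / im ∂_{k+1}, so:

  H_0: rank C_0 − rank ∂_1 = 7 − 6 = 1, and the invariant factors of ∂_1 are all 1, so H_0 ≅ Z.
  H_1: rank ker ∂_1 − rank ∂_2 = (18 − 6) − 12 = 0, and ∂_2 has invariant factor 2 > 1, so H_1 ≅ Z/2.
  H_2: rank ker ∂_2 − rank ∂_3 = (12 − 12) − 0 = 0, and there is no ∂_3, so H_2 ≅ 0.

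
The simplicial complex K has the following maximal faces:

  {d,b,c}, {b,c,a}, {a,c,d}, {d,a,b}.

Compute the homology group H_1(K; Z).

Fix the vertex order a < b < c < d and write every simplex with vertices in increasing order. Then dim K = 2 and the simplices of K are:

  0-simplices (4): a, b, c, d
  1-simplices (6): ab, ac, ad, bc, bd, cd
  2-simplices (4): abc, abd, acd, bcd

so the chain groups are C_0 ≅ Z^4, C_1 ≅ Z^6, C_2 ≅ Z^4.

The boundary map ∂_1: C_1 → C_0 is given by ∂[p,q] = [q] − [p]. For instance
  ∂ab = b − a.
The 4×6 boundary matrix has rank 3 and Smith normal form diag(1,1,1).

∂_2: C_2 → C_1 acts by ∂[p,q,r] = [q,r] − [p,r] + [p,q]. For instance
  ∂abd = bd − ad + ab,
  ∂acd = cd − ad + ac.
The resulting 6×4 matrix has rank 3, and its Smith normal form has invariant factors (1,1,1).

Now H_k = ker ∂_k / im ∂_{k+1}, so:

  H_1: rank ker ∂_1 − rank ∂_2 = (6 − 3) − 3 = 0, and the invariant factors of ∂_2 are all 1, so H_1 = 0.

(K is a triangulation of the 2-sphere S^2.)

H_1 ≅ 0.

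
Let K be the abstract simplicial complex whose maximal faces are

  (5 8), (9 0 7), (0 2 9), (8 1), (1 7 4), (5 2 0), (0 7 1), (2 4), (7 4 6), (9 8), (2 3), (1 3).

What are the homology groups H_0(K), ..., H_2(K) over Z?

K has 10 vertices, 19 edges, 6 triangles.
rank ∂_0 = 0, rank ∂_1 = 9 ⇒ b_0 = 10 − 0 − 9 = 1; all invariant factors of ∂_1 are 1 so no torsion. So H_0 = Z.
rank ∂_1 = 9, rank ∂_2 = 6 ⇒ b_1 = 19 − 9 − 6 = 4; all invariant factors of ∂_2 are 1 so no torsion. So H_1 = Z^4.
rank ∂_2 = 6, rank ∂_3 = 0 ⇒ b_2 = 6 − 6 − 0 = 0. So H_2 = 0.

H_0 ≅ Z,  H_1 ≅ Z^4,  H_2 = 0.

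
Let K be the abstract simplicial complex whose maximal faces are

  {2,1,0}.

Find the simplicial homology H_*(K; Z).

H_0 ≅ Z,  H_1 = 0,  H_2 = 0.

Order the vertices as 0 < 1 < 2. Listing each simplex with vertices in this order, K has dimension 2 with simplices:

  0-simplices (3): [0], [1], [2]
  1-simplices (3): [0,1], [0,2], [1,2]
  2-simplices (1): [0,1,2]

Hence C_0 ≅ Z^3, C_1 ≅ Z^3, C_2 ≅ Z^1.

∂_1: C_1 → C_0 sends each edge [p,q] (with p < q) to q − p.
As a 3×3 matrix over Z this has rank 2, with invariant factors (1,1).

The boundary map ∂_2: C_2 → C_1 maps a triangle to the signed sum of its edges. For instance
  ∂[0,1,2] = [1,2] − [0,2] + [0,1].
As a 3×1 matrix over Z this has rank 1, with invariant factors (1).

From H_k ≅ ker(∂_k) / im(∂_{k+1}) we obtain:

  H_0: rank C_0 − rank ∂_1 = 3 − 2 = 1, and the invariant factors of ∂_1 are all 1, so H_0 = Z.
  H_1: rank ker ∂_1 − rank ∂_2 = (3 − 2) − 1 = 0, and the invariant factors of ∂_2 are all 1, so H_1 = 0.
  H_2: rank ker ∂_2 − rank ∂_3 = (1 − 1) − 0 = 0, and there is no ∂_3, so H_2 = 0.

As a check, the Euler characteristic is 3 − 3 + 1 = 1, which agrees with 1 − 0 + 0 = 1.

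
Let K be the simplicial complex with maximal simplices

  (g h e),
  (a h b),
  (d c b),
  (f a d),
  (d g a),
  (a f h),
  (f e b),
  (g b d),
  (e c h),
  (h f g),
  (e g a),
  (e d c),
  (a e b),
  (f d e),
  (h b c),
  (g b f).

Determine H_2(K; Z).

Take the total order a < b < c < d < e < f < g < h on the vertex set. Then K (dimension 2) consists of the simplices:

  0-simplices (8): a, b, c, d, e, f, g, h
  1-simplices (24): ab, ad, ae, af, ag, ah, bc, bd, be, bf, bg, bh, cd, ce, ch, de, df, dg, ef, eg, eh, fg, fh, gh
  2-simplices (16): abe, abh, adf, adg, aeg, afh, bcd, bch, bdg, bef, bfg, cde, ceh, def, egh, fgh

Hence C_0 ≅ Z^8, C_1 ≅ Z^24, C_2 ≅ Z^16.

The boundary map ∂_1: C_1 → C_0 is given by ∂[p,q] = [q] − [p]. For instance
  ∂af = f − a.
This gives a 8×24 integer matrix of rank 7; reducing to Smith normal form yields diagonal entries (1,1,1,1,1,1,1).

Boundary ∂_2: C_2 → C_1 maps a triangle to the signed sum of its edges. For instance
  ∂bcd = cd − bd + bc,
  ∂adf = df − af + ad.
This gives a 24×16 integer matrix of rank 15; reducing to Smith normal form yields diagonal entries (1,1,1,1,1,1,1,1,1,1,1,1,1,1,1).

Computing H_k = (kernel of ∂_k) / (image of ∂_{k+1}):

  H_2: rank ker ∂_2 − rank ∂_3 = (16 − 15) − 0 = 1, and there is no ∂_3, so H_2 = Z.

(K is a triangulation of the torus T^2.)

H_2 = Z.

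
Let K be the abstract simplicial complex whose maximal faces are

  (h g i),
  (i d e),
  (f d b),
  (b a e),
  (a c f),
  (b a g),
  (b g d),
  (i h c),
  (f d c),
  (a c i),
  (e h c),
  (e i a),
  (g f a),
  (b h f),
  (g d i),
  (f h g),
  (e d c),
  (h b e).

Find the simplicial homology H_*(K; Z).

H_0 ≅ Z,  H_1 ≅ Z ⊕ Z/2,  H_2 = 0.

Fix the vertex order a < b < c < d < e < f < g < h < i and write every simplex with vertices in increasing order. Then dim K = 2 and the simplices of K are:

  0-simplices (9): a, b, c, d, e, f, g, h, i
  1-simplices (27): ab, ac, ae, af, ag, ai, bd, be, bf, bg, bh, cd, ce, cf, ch, ci, de, df, dg, di, eh, ei, fg, fh, gh, gi, hi
  2-simplices (18): abe, abg, acf, aci, aei, afg, bdf, bdg, beh, bfh, cde, cdf, ceh, chi, dei, dgi, fgh, ghi

giving chain groups C_0 ≅ Z^9, C_1 ≅ Z^27, C_2 ≅ Z^18.

The boundary map ∂_1: C_1 → C_0 is given by ∂[p,q] = [q] − [p].
This gives a 9×27 integer matrix of rank 8; reducing to Smith normal form yields diagonal entries (1,1,1,1,1,1,1,1).

Boundary ∂_2: C_2 → C_1 acts by ∂[p,q,r] = [q,r] − [p,r] + [p,q]. For instance
  ∂dgi = gi − di + dg,
  ∂acf = cf − af + ac.
This gives a 27×18 integer matrix of rank 18; reducing to Smith normal form yields diagonal entries (1,1,1,1,1,1,1,1,1,1,1,1,1,1,1,1,1,2).

Reading off H_k = ker ∂_k / im ∂_{k+1}:

  H_0: rank C_0 − rank ∂_1 = 9 − 8 = 1, and the invariant factors of ∂_1 are all 1, so H_0 ≅ Z.
  H_1: rank ker ∂_1 − rank ∂_2 = (27 − 8) − 18 = 1, and ∂_2 has invariant factor 2 > 1, so H_1 ≅ Z ⊕ Z/2.
  H_2: rank ker ∂_2 − rank ∂_3 = (18 − 18) − 0 = 0, and there is no ∂_3, so H_2 ≅ 0.

As a check, the Euler characteristic is 9 − 27 + 18 = 0, which agrees with 1 − 1 + 0 = 0.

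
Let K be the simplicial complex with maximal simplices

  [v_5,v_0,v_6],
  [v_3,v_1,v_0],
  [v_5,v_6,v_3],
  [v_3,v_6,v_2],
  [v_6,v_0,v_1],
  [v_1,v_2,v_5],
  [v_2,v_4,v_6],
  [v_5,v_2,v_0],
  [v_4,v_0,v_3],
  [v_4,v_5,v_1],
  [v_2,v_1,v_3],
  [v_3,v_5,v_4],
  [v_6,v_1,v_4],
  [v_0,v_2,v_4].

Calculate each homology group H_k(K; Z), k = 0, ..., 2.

Fix the vertex order v_0 < v_1 < v_2 < v_3 < v_4 < v_5 < v_6 and write every simplex with vertices in increasing order. Then dim K = 2 and the simplices of K are:

  0-simplices (7): [v_0], [v_1], [v_2], [v_3], [v_4], [v_5], [v_6]
  1-simplices (21): (21 of them)
  2-simplices (14): (14 of them)

giving chain groups C_0 ≅ Z^7, C_1 ≅ Z^21, C_2 ≅ Z^14.

∂_1: C_1 → C_0 maps an edge to its endpoints' difference, ∂[p,q] = q − p. For instance
  ∂[v_2,v_6] = [v_6] − [v_2].
As a 7×21 matrix over Z this has rank 6, with invariant factors (1,1,1,1,1,1).

Boundary ∂_2: C_2 → C_1 acts by ∂[p,q,r] = [q,r] − [p,r] + [p,q]. For instance
  ∂[v_0,v_2,v_5] = [v_2,v_5] − [v_0,v_5] + [v_0,v_2],
  ∂[v_3,v_5,v_6] = [v_5,v_6] − [v_3,v_6] + [v_3,v_5].
The resulting 21×14 matrix has rank 13, and its Smith normal form has invariant factors (1,1,1,1,1,1,1,1,1,1,1,1,1).

Reading off H_k = ker ∂_k / im ∂_{k+1}:

  H_0: rank C_0 − rank ∂_1 = 7 − 6 = 1, and the invariant factors of ∂_1 are all 1, so H_0 ≅ Z.
  H_1: rank ker ∂_1 − rank ∂_2 = (21 − 6) − 13 = 2, and the invariant factors of ∂_2 are all 1, so H_1 ≅ Z^2.
  H_2: rank ker ∂_2 − rank ∂_3 = (14 − 13) − 0 = 1, and there is no ∂_3, so H_2 ≅ Z.

As a check, the Euler characteristic is 7 − 21 + 14 = 0, which agrees with 1 − 2 + 1 = 0.
(K is a triangulation of the torus T^2.)

H_0 = Z,  H_1 = Z^2,  H_2 = Z.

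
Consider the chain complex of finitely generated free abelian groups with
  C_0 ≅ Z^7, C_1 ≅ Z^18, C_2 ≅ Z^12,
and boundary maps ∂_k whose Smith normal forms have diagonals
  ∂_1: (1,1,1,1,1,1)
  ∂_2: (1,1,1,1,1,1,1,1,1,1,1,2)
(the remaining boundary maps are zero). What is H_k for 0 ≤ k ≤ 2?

H_0 = Z,  H_1 = Z/2,  H_2 = 0.

H_0: b_0 = 7 − 0 − 6 = 1; torsion from ∂_1 factors > 1: none. So H_0 = Z.
H_1: b_1 = 18 − 6 − 12 = 0; torsion from ∂_2 factors > 1: [2]. So H_1 = Z/2.
H_2: b_2 = 12 − 12 − 0 = 0; torsion from ∂_3 factors > 1: none. So H_2 = 0.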